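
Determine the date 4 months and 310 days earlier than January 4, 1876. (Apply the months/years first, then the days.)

October 29, 1874

Going back 4 months and 310 days from January 4, 1876: first the month/year part, then the days.
month 1 − 4 = -3, which is month 9 of year 1875 → September 1875.
Day 4 is valid in September, giving September 4, 1875.
Now subtract 310 days from September 4, 1875.
Going back 4 days from September 4, 1875 reaches the end of the previous month; 310 − 4 = 306 left.
August 1875 has 31 days: 306 − 31 = 275 left.
July 1875 has 31 days: 275 − 31 = 244 left.
June 1875 has 30 days: 244 − 30 = 214 left.
May 1875 has 31 days: 214 − 31 = 183 left.
April 1875 has 30 days: 183 − 30 = 153 left.
March 1875 has 31 days: 153 − 31 = 122 left.
February 1875 has 28 days (1875 is not a leap year): 122 − 28 = 94 left.
January 1875 has 31 days: 94 − 31 = 63 left.
December 1874 has 31 days: 63 − 31 = 32 left.
November 1874 has 30 days: 32 − 30 = 2 left.
October 1874 has 31 days; 31 − 2 = 29 → October 29, 1874.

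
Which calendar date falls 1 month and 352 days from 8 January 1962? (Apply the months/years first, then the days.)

Counting forward 1 month and 352 days from January 8, 1962: first the month/year part, then the days.
month 1 + 1 = 2 → February 1962.
Day 8 is valid in February, giving February 8, 1962.
Now add 352 days from February 8, 1962.
February has 28 days, so 28 − 8 = 20 days remain after February 8, 1962; 352 − 20 = 332 left.
March 1962 has 31 days: 332 − 31 = 301 left.
April 1962 has 30 days: 301 − 30 = 271 left.
May 1962 has 31 days: 271 − 31 = 240 left.
June 1962 has 30 days: 240 − 30 = 210 left.
July 1962 has 31 days: 210 − 31 = 179 left.
August 1962 has 31 days: 179 − 31 = 148 left.
September 1962 has 30 days: 148 − 30 = 118 left.
October 1962 has 31 days: 118 − 31 = 87 left.
November 1962 has 30 days: 87 − 30 = 57 left.
December 1962 has 31 days: 57 − 31 = 26 left.
26 days into January 1963 → January 26, 1963.

January 26, 1963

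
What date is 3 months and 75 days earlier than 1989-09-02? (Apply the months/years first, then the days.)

March 19, 1989

Going back 3 months and 75 days from September 2, 1989: first the month/year part, then the days.
month 9 − 3 = 6 → June 1989.
Day 2 is valid in June, giving June 2, 1989.
Now subtract 75 days from June 2, 1989.
Going back 2 days from June 2, 1989 reaches the end of the previous month; 75 − 2 = 73 left.
May 1989 has 31 days: 73 − 31 = 42 left.
April 1989 has 30 days: 42 − 30 = 12 left.
March 1989 has 31 days; 31 − 12 = 19 → March 19, 1989.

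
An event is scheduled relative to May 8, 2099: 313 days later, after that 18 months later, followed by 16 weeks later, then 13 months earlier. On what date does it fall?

Counting forward 313 days from May 8, 2099:
May has 31 days, so 31 − 8 = 23 days remain after May 8, 2099; 313 − 23 = 290 left.
June 2099 has 30 days: 290 − 30 = 260 left.
July 2099 has 31 days: 260 − 31 = 229 left.
August 2099 has 31 days: 229 − 31 = 198 left.
September 2099 has 30 days: 198 − 30 = 168 left.
October 2099 has 31 days: 168 − 31 = 137 left.
November 2099 has 30 days: 137 − 30 = 107 left.
December 2099 has 31 days: 107 − 31 = 76 left.
January 2100 has 31 days: 76 − 31 = 45 left.
February 2100 has 28 days (2100 is not a leap year (divisible by 100 but not 400)): 45 − 28 = 17 left.
17 days into March 2100 → March 17, 2100.
Advancing 18 months from March 17, 2100:
month 3 + 18 = 21, which is month 9 of year 2101 → September 2101.
Day 17 is valid in September, giving September 17, 2101.
Advancing 16 weeks (= 112 days) from September 17, 2101:
September has 30 days, so 30 − 17 = 13 days remain after September 17, 2101; 112 − 13 = 99 left.
October 2101 has 31 days: 99 − 31 = 68 left.
November 2101 has 30 days: 68 − 30 = 38 left.
December 2101 has 31 days: 38 − 31 = 7 left.
7 days into January 2102 → January 7, 2102.
Subtracting 13 months from January 7, 2102:
month 1 − 13 = -12, which is month 12 of year 2100 → December 2100.
Day 7 is valid in December, giving December 7, 2100.

December 7, 2100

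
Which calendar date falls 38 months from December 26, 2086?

February 26, 2090

Counting forward 38 months from December 26, 2086.
month 12 + 38 = 50, which is month 2 of year 2090 → February 2090.
Day 26 is valid in February, giving February 26, 2090.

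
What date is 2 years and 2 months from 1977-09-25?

November 25, 1979

Counting forward 2 years and 2 months from September 25, 1977.
+2 years → 1979; month 9 + 2 = 11 → November 1979.
Day 25 is valid in November, giving November 25, 1979.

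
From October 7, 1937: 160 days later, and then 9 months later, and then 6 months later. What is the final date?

June 16, 1939

Advancing 160 days from October 7, 1937:
October has 31 days, so 31 − 7 = 24 days remain after October 7, 1937; 160 − 24 = 136 left.
November 1937 has 30 days: 136 − 30 = 106 left.
December 1937 has 31 days: 106 − 31 = 75 left.
January 1938 has 31 days: 75 − 31 = 44 left.
February 1938 has 28 days (1938 is not a leap year): 44 − 28 = 16 left.
16 days into March 1938 → March 16, 1938.
Advancing 9 months from March 16, 1938:
month 3 + 9 = 12 → December 1938.
Day 16 is valid in December, giving December 16, 1938.
Advancing 6 months from December 16, 1938:
month 12 + 6 = 18, which is month 6 of year 1939 → June 1939.
Day 16 is valid in June, giving June 16, 1939.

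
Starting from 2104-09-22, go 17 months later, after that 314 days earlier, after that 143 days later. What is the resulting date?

Adding 17 months from September 22, 2104:
month 9 + 17 = 26, which is month 2 of year 2106 → February 2106.
Day 22 is valid in February, giving February 22, 2106.
Going back 314 days from February 22, 2106:
Going back 22 days from February 22, 2106 reaches the end of the previous month; 314 − 22 = 292 left.
January 2106 has 31 days: 292 − 31 = 261 left.
December 2105 has 31 days: 261 − 31 = 230 left.
November 2105 has 30 days: 230 − 30 = 200 left.
October 2105 has 31 days: 200 − 31 = 169 left.
September 2105 has 30 days: 169 − 30 = 139 left.
August 2105 has 31 days: 139 − 31 = 108 left.
July 2105 has 31 days: 108 − 31 = 77 left.
June 2105 has 30 days: 77 − 30 = 47 left.
May 2105 has 31 days: 47 − 31 = 16 left.
April 2105 has 30 days; 30 − 16 = 14 → April 14, 2105.
Adding 143 days from April 14, 2105:
April has 30 days, so 30 − 14 = 16 days remain after April 14, 2105; 143 − 16 = 127 left.
May 2105 has 31 days: 127 − 31 = 96 left.
June 2105 has 30 days: 96 − 30 = 66 left.
July 2105 has 31 days: 66 − 31 = 35 left.
August 2105 has 31 days: 35 − 31 = 4 left.
4 days into September 2105 → September 4, 2105.

September 4, 2105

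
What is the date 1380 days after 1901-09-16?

Advancing 1380 days from September 16, 1901.
September has 30 days, so 30 − 16 = 14 days remain after September 16, 1901; 1380 − 14 = 1366 left.
October 1901 has 31 days: 1366 − 31 = 1335 left.
November 1901 has 30 days: 1335 − 30 = 1305 left.
December 1901 has 31 days: 1305 − 31 = 1274 left.
January 1902 has 31 days: 1274 − 31 = 1243 left.
February 1902 has 28 days (1902 is not a leap year): 1243 − 28 = 1215 left.
March 1902 has 31 days: 1215 − 31 = 1184 left.
April 1902 has 30 days: 1184 − 30 = 1154 left.
May 1902 has 31 days: 1154 − 31 = 1123 left.
June 1902 has 30 days: 1123 − 30 = 1093 left.
July 1902 has 31 days: 1093 − 31 = 1062 left.
August 1902 has 31 days: 1062 − 31 = 1031 left.
September 1902 has 30 days: 1031 − 30 = 1001 left.
October 1902 has 31 days: 1001 − 31 = 970 left.
November 1902 has 30 days: 970 − 30 = 940 left.
December 1902 has 31 days: 940 − 31 = 909 left.
January 1903 has 31 days: 909 − 31 = 878 left.
February 1903 has 28 days (1903 is not a leap year): 878 − 28 = 850 left.
March 1903 has 31 days: 850 − 31 = 819 left.
April 1903 has 30 days: 819 − 30 = 789 left.
May 1903 has 31 days: 789 − 31 = 758 left.
June 1903 has 30 days: 758 − 30 = 728 left.
July 1903 has 31 days: 728 − 31 = 697 left.
August 1903 has 31 days: 697 − 31 = 666 left.
September 1903 has 30 days: 666 − 30 = 636 left.
October 1903 has 31 days: 636 − 31 = 605 left.
November 1903 has 30 days: 605 − 30 = 575 left.
December 1903 has 31 days: 575 − 31 = 544 left.
January 1904 has 31 days: 544 − 31 = 513 left.
February 1904 has 29 days (1904 is a leap year): 513 − 29 = 484 left.
March 1904 has 31 days: 484 − 31 = 453 left.
April 1904 has 30 days: 453 − 30 = 423 left.
May 1904 has 31 days: 423 − 31 = 392 left.
June 1904 has 30 days: 392 − 30 = 362 left.
July 1904 has 31 days: 362 − 31 = 331 left.
August 1904 has 31 days: 331 − 31 = 300 left.
September 1904 has 30 days: 300 − 30 = 270 left.
October 1904 has 31 days: 270 − 31 = 239 left.
November 1904 has 30 days: 239 − 30 = 209 left.
December 1904 has 31 days: 209 − 31 = 178 left.
January 1905 has 31 days: 178 − 31 = 147 left.
February 1905 has 28 days (1905 is not a leap year): 147 − 28 = 119 left.
March 1905 has 31 days: 119 − 31 = 88 left.
April 1905 has 30 days: 88 − 30 = 58 left.
May 1905 has 31 days: 58 − 31 = 27 left.
27 days into June 1905 → June 27, 1905.

June 27, 1905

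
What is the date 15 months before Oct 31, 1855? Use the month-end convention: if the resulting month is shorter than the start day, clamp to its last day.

Subtracting 15 months from October 31, 1855.
month 10 − 15 = -5, which is month 7 of year 1854 → July 1854.
Day 31 is valid in July, giving July 31, 1854.

July 31, 1854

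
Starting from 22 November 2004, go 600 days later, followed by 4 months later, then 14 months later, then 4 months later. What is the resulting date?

Counting forward 600 days from November 22, 2004:
November has 30 days, so 30 − 22 = 8 days remain after November 22, 2004; 600 − 8 = 592 left.
December 2004 has 31 days: 592 − 31 = 561 left.
January 2005 has 31 days: 561 − 31 = 530 left.
February 2005 has 28 days (2005 is not a leap year): 530 − 28 = 502 left.
March 2005 has 31 days: 502 − 31 = 471 left.
April 2005 has 30 days: 471 − 30 = 441 left.
May 2005 has 31 days: 441 − 31 = 410 left.
June 2005 has 30 days: 410 − 30 = 380 left.
July 2005 has 31 days: 380 − 31 = 349 left.
August 2005 has 31 days: 349 − 31 = 318 left.
September 2005 has 30 days: 318 − 30 = 288 left.
October 2005 has 31 days: 288 − 31 = 257 left.
November 2005 has 30 days: 257 − 30 = 227 left.
December 2005 has 31 days: 227 − 31 = 196 left.
January 2006 has 31 days: 196 − 31 = 165 left.
February 2006 has 28 days (2006 is not a leap year): 165 − 28 = 137 left.
March 2006 has 31 days: 137 − 31 = 106 left.
April 2006 has 30 days: 106 − 30 = 76 left.
May 2006 has 31 days: 76 − 31 = 45 left.
June 2006 has 30 days: 45 − 30 = 15 left.
15 days into July 2006 → July 15, 2006.
Adding 4 months from July 15, 2006:
month 7 + 4 = 11 → November 2006.
Day 15 is valid in November, giving November 15, 2006.
Adding 14 months from November 15, 2006:
month 11 + 14 = 25, which is month 1 of year 2008 → January 2008.
Day 15 is valid in January, giving January 15, 2008.
Advancing 4 months from January 15, 2008:
month 1 + 4 = 5 → May 2008.
Day 15 is valid in May, giving May 15, 2008.

May 15, 2008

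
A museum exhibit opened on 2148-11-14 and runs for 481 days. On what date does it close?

March 10, 2150

Advancing 481 days from November 14, 2148.
November has 30 days, so 30 − 14 = 16 days remain after November 14, 2148; 481 − 16 = 465 left.
December 2148 has 31 days: 465 − 31 = 434 left.
January 2149 has 31 days: 434 − 31 = 403 left.
February 2149 has 28 days (2149 is not a leap year): 403 − 28 = 375 left.
March 2149 has 31 days: 375 − 31 = 344 left.
April 2149 has 30 days: 344 − 30 = 314 left.
May 2149 has 31 days: 314 − 31 = 283 left.
June 2149 has 30 days: 283 − 30 = 253 left.
July 2149 has 31 days: 253 − 31 = 222 left.
August 2149 has 31 days: 222 − 31 = 191 left.
September 2149 has 30 days: 191 − 30 = 161 left.
October 2149 has 31 days: 161 − 31 = 130 left.
November 2149 has 30 days: 130 − 30 = 100 left.
December 2149 has 31 days: 100 − 31 = 69 left.
January 2150 has 31 days: 69 − 31 = 38 left.
February 2150 has 28 days (2150 is not a leap year): 38 − 28 = 10 left.
10 days into March 2150 → March 10, 2150.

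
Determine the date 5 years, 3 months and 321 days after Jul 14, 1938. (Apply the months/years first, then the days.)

Adding 5 years, 3 months and 321 days from July 14, 1938: first the month/year part, then the days.
+5 years → 1943; month 7 + 3 = 10 → October 1943.
Day 14 is valid in October, giving October 14, 1943.
Now add 321 days from October 14, 1943.
October has 31 days, so 31 − 14 = 17 days remain after October 14, 1943; 321 − 17 = 304 left.
November 1943 has 30 days: 304 − 30 = 274 left.
December 1943 has 31 days: 274 − 31 = 243 left.
January 1944 has 31 days: 243 − 31 = 212 left.
February 1944 has 29 days (1944 is a leap year): 212 − 29 = 183 left.
March 1944 has 31 days: 183 − 31 = 152 left.
April 1944 has 30 days: 152 − 30 = 122 left.
May 1944 has 31 days: 122 − 31 = 91 left.
June 1944 has 30 days: 91 − 30 = 61 left.
July 1944 has 31 days: 61 − 31 = 30 left.
30 days into August 1944 → August 30, 1944.

August 30, 1944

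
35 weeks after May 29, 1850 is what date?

Adding 35 weeks = 245 days from May 29, 1850.
May has 31 days, so 31 − 29 = 2 days remain after May 29, 1850; 245 − 2 = 243 left.
June 1850 has 30 days: 243 − 30 = 213 left.
July 1850 has 31 days: 213 − 31 = 182 left.
August 1850 has 31 days: 182 − 31 = 151 left.
September 1850 has 30 days: 151 − 30 = 121 left.
October 1850 has 31 days: 121 − 31 = 90 left.
November 1850 has 30 days: 90 − 30 = 60 left.
December 1850 has 31 days: 60 − 31 = 29 left.
29 days into January 1851 → January 29, 1851.

January 29, 1851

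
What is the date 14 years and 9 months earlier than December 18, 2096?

March 18, 2082

Going back 14 years and 9 months from December 18, 2096.
-14 years → 2082; month 12 − 9 = 3 → March 2082.
Day 18 is valid in March, giving March 18, 2082.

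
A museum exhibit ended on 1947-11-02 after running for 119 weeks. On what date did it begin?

July 22, 1945

Going back 119 weeks = 833 days from November 2, 1947.
Going back 2 days from November 2, 1947 reaches the end of the previous month; 833 − 2 = 831 left.
October 1947 has 31 days: 831 − 31 = 800 left.
September 1947 has 30 days: 800 − 30 = 770 left.
August 1947 has 31 days: 770 − 31 = 739 left.
July 1947 has 31 days: 739 − 31 = 708 left.
June 1947 has 30 days: 708 − 30 = 678 left.
May 1947 has 31 days: 678 − 31 = 647 left.
April 1947 has 30 days: 647 − 30 = 617 left.
March 1947 has 31 days: 617 − 31 = 586 left.
February 1947 has 28 days (1947 is not a leap year): 586 − 28 = 558 left.
January 1947 has 31 days: 558 − 31 = 527 left.
December 1946 has 31 days: 527 − 31 = 496 left.
November 1946 has 30 days: 496 − 30 = 466 left.
October 1946 has 31 days: 466 − 31 = 435 left.
September 1946 has 30 days: 435 − 30 = 405 left.
August 1946 has 31 days: 405 − 31 = 374 left.
July 1946 has 31 days: 374 − 31 = 343 left.
June 1946 has 30 days: 343 − 30 = 313 left.
May 1946 has 31 days: 313 − 31 = 282 left.
April 1946 has 30 days: 282 − 30 = 252 left.
March 1946 has 31 days: 252 − 31 = 221 left.
February 1946 has 28 days (1946 is not a leap year): 221 − 28 = 193 left.
January 1946 has 31 days: 193 − 31 = 162 left.
December 1945 has 31 days: 162 − 31 = 131 left.
November 1945 has 30 days: 131 − 30 = 101 left.
October 1945 has 31 days: 101 − 31 = 70 left.
September 1945 has 30 days: 70 − 30 = 40 left.
August 1945 has 31 days: 40 − 31 = 9 left.
July 1945 has 31 days; 31 − 9 = 22 → July 22, 1945.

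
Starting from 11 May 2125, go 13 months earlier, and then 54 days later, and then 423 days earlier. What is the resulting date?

Going back 13 months from May 11, 2125:
month 5 − 13 = -8, which is month 4 of year 2124 → April 2124.
Day 11 is valid in April, giving April 11, 2124.
Advancing 54 days from April 11, 2124:
April has 30 days, so 30 − 11 = 19 days remain after April 11, 2124; 54 − 19 = 35 left.
May 2124 has 31 days: 35 − 31 = 4 left.
4 days into June 2124 → June 4, 2124.
Going back 423 days from June 4, 2124:
Going back 4 days from June 4, 2124 reaches the end of the previous month; 423 − 4 = 419 left.
May 2124 has 31 days: 419 − 31 = 388 left.
April 2124 has 30 days: 388 − 30 = 358 left.
March 2124 has 31 days: 358 − 31 = 327 left.
February 2124 has 29 days (2124 is a leap year): 327 − 29 = 298 left.
January 2124 has 31 days: 298 − 31 = 267 left.
December 2123 has 31 days: 267 − 31 = 236 left.
November 2123 has 30 days: 236 − 30 = 206 left.
October 2123 has 31 days: 206 − 31 = 175 left.
September 2123 has 30 days: 175 − 30 = 145 left.
August 2123 has 31 days: 145 − 31 = 114 left.
July 2123 has 31 days: 114 − 31 = 83 left.
June 2123 has 30 days: 83 − 30 = 53 left.
May 2123 has 31 days: 53 − 31 = 22 left.
April 2123 has 30 days; 30 − 22 = 8 → April 8, 2123.

April 8, 2123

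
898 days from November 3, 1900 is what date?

April 20, 1903

Counting forward 898 days from November 3, 1900.
November has 30 days, so 30 − 3 = 27 days remain after November 3, 1900; 898 − 27 = 871 left.
December 1900 has 31 days: 871 − 31 = 840 left.
January 1901 has 31 days: 840 − 31 = 809 left.
February 1901 has 28 days (1901 is not a leap year): 809 − 28 = 781 left.
March 1901 has 31 days: 781 − 31 = 750 left.
April 1901 has 30 days: 750 − 30 = 720 left.
May 1901 has 31 days: 720 − 31 = 689 left.
June 1901 has 30 days: 689 − 30 = 659 left.
July 1901 has 31 days: 659 − 31 = 628 left.
August 1901 has 31 days: 628 − 31 = 597 left.
September 1901 has 30 days: 597 − 30 = 567 left.
October 1901 has 31 days: 567 − 31 = 536 left.
November 1901 has 30 days: 536 − 30 = 506 left.
December 1901 has 31 days: 506 − 31 = 475 left.
January 1902 has 31 days: 475 − 31 = 444 left.
February 1902 has 28 days (1902 is not a leap year): 444 − 28 = 416 left.
March 1902 has 31 days: 416 − 31 = 385 left.
April 1902 has 30 days: 385 − 30 = 355 left.
May 1902 has 31 days: 355 − 31 = 324 left.
June 1902 has 30 days: 324 − 30 = 294 left.
July 1902 has 31 days: 294 − 31 = 263 left.
August 1902 has 31 days: 263 − 31 = 232 left.
September 1902 has 30 days: 232 − 30 = 202 left.
October 1902 has 31 days: 202 − 31 = 171 left.
November 1902 has 30 days: 171 − 30 = 141 left.
December 1902 has 31 days: 141 − 31 = 110 left.
January 1903 has 31 days: 110 − 31 = 79 left.
February 1903 has 28 days (1903 is not a leap year): 79 − 28 = 51 left.
March 1903 has 31 days: 51 − 31 = 20 left.
20 days into April 1903 → April 20, 1903.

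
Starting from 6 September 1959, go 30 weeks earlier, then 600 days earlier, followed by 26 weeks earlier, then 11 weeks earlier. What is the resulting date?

Counting back 30 weeks (= 210 days) from September 6, 1959:
Going back 6 days from September 6, 1959 reaches the end of the previous month; 210 − 6 = 204 left.
August 1959 has 31 days: 204 − 31 = 173 left.
July 1959 has 31 days: 173 − 31 = 142 left.
June 1959 has 30 days: 142 − 30 = 112 left.
May 1959 has 31 days: 112 − 31 = 81 left.
April 1959 has 30 days: 81 − 30 = 51 left.
March 1959 has 31 days: 51 − 31 = 20 left.
February 1959 has 28 days; 28 − 20 = 8 → February 8, 1959.
Going back 600 days from February 8, 1959:
Going back 8 days from February 8, 1959 reaches the end of the previous month; 600 − 8 = 592 left.
January 1959 has 31 days: 592 − 31 = 561 left.
December 1958 has 31 days: 561 − 31 = 530 left.
November 1958 has 30 days: 530 − 30 = 500 left.
October 1958 has 31 days: 500 − 31 = 469 left.
September 1958 has 30 days: 469 − 30 = 439 left.
August 1958 has 31 days: 439 − 31 = 408 left.
July 1958 has 31 days: 408 − 31 = 377 left.
June 1958 has 30 days: 377 − 30 = 347 left.
May 1958 has 31 days: 347 − 31 = 316 left.
April 1958 has 30 days: 316 − 30 = 286 left.
March 1958 has 31 days: 286 − 31 = 255 left.
February 1958 has 28 days (1958 is not a leap year): 255 − 28 = 227 left.
January 1958 has 31 days: 227 − 31 = 196 left.
December 1957 has 31 days: 196 − 31 = 165 left.
November 1957 has 30 days: 165 − 30 = 135 left.
October 1957 has 31 days: 135 − 31 = 104 left.
September 1957 has 30 days: 104 − 30 = 74 left.
August 1957 has 31 days: 74 − 31 = 43 left.
July 1957 has 31 days: 43 − 31 = 12 left.
June 1957 has 30 days; 30 − 12 = 18 → June 18, 1957.
Subtracting 26 weeks (= 182 days) from June 18, 1957:
Going back 18 days from June 18, 1957 reaches the end of the previous month; 182 − 18 = 164 left.
May 1957 has 31 days: 164 − 31 = 133 left.
April 1957 has 30 days: 133 − 30 = 103 left.
March 1957 has 31 days: 103 − 31 = 72 left.
February 1957 has 28 days (1957 is not a leap year): 72 − 28 = 44 left.
January 1957 has 31 days: 44 − 31 = 13 left.
December 1956 has 31 days; 31 − 13 = 18 → December 18, 1956.
Subtracting 11 weeks (= 77 days) from December 18, 1956:
Going back 18 days from December 18, 1956 reaches the end of the previous month; 77 − 18 = 59 left.
November 1956 has 30 days: 59 − 30 = 29 left.
October 1956 has 31 days; 31 − 29 = 2 → October 2, 1956.

October 2, 1956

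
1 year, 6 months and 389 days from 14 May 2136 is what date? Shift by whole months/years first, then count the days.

Counting forward 1 year, 6 months and 389 days from May 14, 2136: first the month/year part, then the days.
+1 year → 2137; month 5 + 6 = 11 → November 2137.
Day 14 is valid in November, giving November 14, 2137.
Now add 389 days from November 14, 2137.
November has 30 days, so 30 − 14 = 16 days remain after November 14, 2137; 389 − 16 = 373 left.
December 2137 has 31 days: 373 − 31 = 342 left.
January 2138 has 31 days: 342 − 31 = 311 left.
February 2138 has 28 days (2138 is not a leap year): 311 − 28 = 283 left.
March 2138 has 31 days: 283 − 31 = 252 left.
April 2138 has 30 days: 252 − 30 = 222 left.
May 2138 has 31 days: 222 − 31 = 191 left.
June 2138 has 30 days: 191 − 30 = 161 left.
July 2138 has 31 days: 161 − 31 = 130 left.
August 2138 has 31 days: 130 − 31 = 99 left.
September 2138 has 30 days: 99 − 30 = 69 left.
October 2138 has 31 days: 69 − 31 = 38 left.
November 2138 has 30 days: 38 − 30 = 8 left.
8 days into December 2138 → December 8, 2138.

December 8, 2138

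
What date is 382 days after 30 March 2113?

Adding 382 days from March 30, 2113.
March has 31 days, so 31 − 30 = 1 day remains after March 30, 2113; 382 − 1 = 381 left.
April 2113 has 30 days: 381 − 30 = 351 left.
May 2113 has 31 days: 351 − 31 = 320 left.
June 2113 has 30 days: 320 − 30 = 290 left.
July 2113 has 31 days: 290 − 31 = 259 left.
August 2113 has 31 days: 259 − 31 = 228 left.
September 2113 has 30 days: 228 − 30 = 198 left.
October 2113 has 31 days: 198 − 31 = 167 left.
November 2113 has 30 days: 167 − 30 = 137 left.
December 2113 has 31 days: 137 − 31 = 106 left.
January 2114 has 31 days: 106 − 31 = 75 left.
February 2114 has 28 days (2114 is not a leap year): 75 − 28 = 47 left.
March 2114 has 31 days: 47 − 31 = 16 left.
16 days into April 2114 → April 16, 2114.

April 16, 2114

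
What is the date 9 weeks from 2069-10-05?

Counting forward 9 weeks = 63 days from October 5, 2069.
October has 31 days, so 31 − 5 = 26 days remain after October 5, 2069; 63 − 26 = 37 left.
November 2069 has 30 days: 37 − 30 = 7 left.
7 days into December 2069 → December 7, 2069.

December 7, 2069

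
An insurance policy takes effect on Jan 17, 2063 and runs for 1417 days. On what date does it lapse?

Counting forward 1417 days from January 17, 2063.
January has 31 days, so 31 − 17 = 14 days remain after January 17, 2063; 1417 − 14 = 1403 left.
February 2063 has 28 days (2063 is not a leap year): 1403 − 28 = 1375 left.
March 2063 has 31 days: 1375 − 31 = 1344 left.
April 2063 has 30 days: 1344 − 30 = 1314 left.
May 2063 has 31 days: 1314 − 31 = 1283 left.
June 2063 has 30 days: 1283 − 30 = 1253 left.
July 2063 has 31 days: 1253 − 31 = 1222 left.
August 2063 has 31 days: 1222 − 31 = 1191 left.
September 2063 has 30 days: 1191 − 30 = 1161 left.
October 2063 has 31 days: 1161 − 31 = 1130 left.
November 2063 has 30 days: 1130 − 30 = 1100 left.
December 2063 has 31 days: 1100 − 31 = 1069 left.
January 2064 has 31 days: 1069 − 31 = 1038 left.
February 2064 has 29 days (2064 is a leap year): 1038 − 29 = 1009 left.
March 2064 has 31 days: 1009 − 31 = 978 left.
April 2064 has 30 days: 978 − 30 = 948 left.
May 2064 has 31 days: 948 − 31 = 917 left.
June 2064 has 30 days: 917 − 30 = 887 left.
July 2064 has 31 days: 887 − 31 = 856 left.
August 2064 has 31 days: 856 − 31 = 825 left.
September 2064 has 30 days: 825 − 30 = 795 left.
October 2064 has 31 days: 795 − 31 = 764 left.
November 2064 has 30 days: 764 − 30 = 734 left.
December 2064 has 31 days: 734 − 31 = 703 left.
January 2065 has 31 days: 703 − 31 = 672 left.
February 2065 has 28 days (2065 is not a leap year): 672 − 28 = 644 left.
March 2065 has 31 days: 644 − 31 = 613 left.
April 2065 has 30 days: 613 − 30 = 583 left.
May 2065 has 31 days: 583 − 31 = 552 left.
June 2065 has 30 days: 552 − 30 = 522 left.
July 2065 has 31 days: 522 − 31 = 491 left.
August 2065 has 31 days: 491 − 31 = 460 left.
September 2065 has 30 days: 460 − 30 = 430 left.
October 2065 has 31 days: 430 − 31 = 399 left.
November 2065 has 30 days: 399 − 30 = 369 left.
December 2065 has 31 days: 369 − 31 = 338 left.
January 2066 has 31 days: 338 − 31 = 307 left.
February 2066 has 28 days (2066 is not a leap year): 307 − 28 = 279 left.
March 2066 has 31 days: 279 − 31 = 248 left.
April 2066 has 30 days: 248 − 30 = 218 left.
May 2066 has 31 days: 218 − 31 = 187 left.
June 2066 has 30 days: 187 − 30 = 157 left.
July 2066 has 31 days: 157 − 31 = 126 left.
August 2066 has 31 days: 126 − 31 = 95 left.
September 2066 has 30 days: 95 − 30 = 65 left.
October 2066 has 31 days: 65 − 31 = 34 left.
November 2066 has 30 days: 34 − 30 = 4 left.
4 days into December 2066 → December 4, 2066.

December 4, 2066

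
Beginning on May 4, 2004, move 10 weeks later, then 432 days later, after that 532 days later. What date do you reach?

Advancing 10 weeks (= 70 days) from May 4, 2004:
May has 31 days, so 31 − 4 = 27 days remain after May 4, 2004; 70 − 27 = 43 left.
June 2004 has 30 days: 43 − 30 = 13 left.
13 days into July 2004 → July 13, 2004.
Counting forward 432 days from July 13, 2004:
July has 31 days, so 31 − 13 = 18 days remain after July 13, 2004; 432 − 18 = 414 left.
August 2004 has 31 days: 414 − 31 = 383 left.
September 2004 has 30 days: 383 − 30 = 353 left.
October 2004 has 31 days: 353 − 31 = 322 left.
November 2004 has 30 days: 322 − 30 = 292 left.
December 2004 has 31 days: 292 − 31 = 261 left.
January 2005 has 31 days: 261 − 31 = 230 left.
February 2005 has 28 days (2005 is not a leap year): 230 − 28 = 202 left.
March 2005 has 31 days: 202 − 31 = 171 left.
April 2005 has 30 days: 171 − 30 = 141 left.
May 2005 has 31 days: 141 − 31 = 110 left.
June 2005 has 30 days: 110 − 30 = 80 left.
July 2005 has 31 days: 80 − 31 = 49 left.
August 2005 has 31 days: 49 − 31 = 18 left.
18 days into September 2005 → September 18, 2005.
Adding 532 days from September 18, 2005:
September has 30 days, so 30 − 18 = 12 days remain after September 18, 2005; 532 − 12 = 520 left.
October 2005 has 31 days: 520 − 31 = 489 left.
November 2005 has 30 days: 489 − 30 = 459 left.
December 2005 has 31 days: 459 − 31 = 428 left.
January 2006 has 31 days: 428 − 31 = 397 left.
February 2006 has 28 days (2006 is not a leap year): 397 − 28 = 369 left.
March 2006 has 31 days: 369 − 31 = 338 left.
April 2006 has 30 days: 338 − 30 = 308 left.
May 2006 has 31 days: 308 − 31 = 277 left.
June 2006 has 30 days: 277 − 30 = 247 left.
July 2006 has 31 days: 247 − 31 = 216 left.
August 2006 has 31 days: 216 − 31 = 185 left.
September 2006 has 30 days: 185 − 30 = 155 left.
October 2006 has 31 days: 155 − 31 = 124 left.
November 2006 has 30 days: 124 − 30 = 94 left.
December 2006 has 31 days: 94 − 31 = 63 left.
January 2007 has 31 days: 63 − 31 = 32 left.
February 2007 has 28 days (2007 is not a leap year): 32 − 28 = 4 left.
4 days into March 2007 → March 4, 2007.

March 4, 2007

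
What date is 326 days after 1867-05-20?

April 10, 1868

Adding 326 days from May 20, 1867.
May has 31 days, so 31 − 20 = 11 days remain after May 20, 1867; 326 − 11 = 315 left.
June 1867 has 30 days: 315 − 30 = 285 left.
July 1867 has 31 days: 285 − 31 = 254 left.
August 1867 has 31 days: 254 − 31 = 223 left.
September 1867 has 30 days: 223 − 30 = 193 left.
October 1867 has 31 days: 193 − 31 = 162 left.
November 1867 has 30 days: 162 − 30 = 132 left.
December 1867 has 31 days: 132 − 31 = 101 left.
January 1868 has 31 days: 101 − 31 = 70 left.
February 1868 has 29 days (1868 is a leap year): 70 − 29 = 41 left.
March 1868 has 31 days: 41 − 31 = 10 left.
10 days into April 1868 → April 10, 1868.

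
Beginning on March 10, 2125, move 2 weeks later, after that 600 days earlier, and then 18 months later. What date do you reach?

Counting forward 2 weeks (= 14 days) from March 10, 2125:
March has 31 days; 10 + 14 = 24, still in March.
Counting back 600 days from March 24, 2125:
Going back 24 days from March 24, 2125 reaches the end of the previous month; 600 − 24 = 576 left.
February 2125 has 28 days (2125 is not a leap year): 576 − 28 = 548 left.
January 2125 has 31 days: 548 − 31 = 517 left.
December 2124 has 31 days: 517 − 31 = 486 left.
November 2124 has 30 days: 486 − 30 = 456 left.
October 2124 has 31 days: 456 − 31 = 425 left.
September 2124 has 30 days: 425 − 30 = 395 left.
August 2124 has 31 days: 395 − 31 = 364 left.
July 2124 has 31 days: 364 − 31 = 333 left.
June 2124 has 30 days: 333 − 30 = 303 left.
May 2124 has 31 days: 303 − 31 = 272 left.
April 2124 has 30 days: 272 − 30 = 242 left.
March 2124 has 31 days: 242 − 31 = 211 left.
February 2124 has 29 days (2124 is a leap year): 211 − 29 = 182 left.
January 2124 has 31 days: 182 − 31 = 151 left.
December 2123 has 31 days: 151 − 31 = 120 left.
November 2123 has 30 days: 120 − 30 = 90 left.
October 2123 has 31 days: 90 − 31 = 59 left.
September 2123 has 30 days: 59 − 30 = 29 left.
August 2123 has 31 days; 31 − 29 = 2 → August 2, 2123.
Adding 18 months from August 2, 2123:
month 8 + 18 = 26, which is month 2 of year 2125 → February 2125.
Day 2 is valid in February, giving February 2, 2125.

February 2, 2125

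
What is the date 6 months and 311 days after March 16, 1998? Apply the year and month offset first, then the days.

July 24, 1999

Advancing 6 months and 311 days from March 16, 1998: first the month/year part, then the days.
month 3 + 6 = 9 → September 1998.
Day 16 is valid in September, giving September 16, 1998.
Now add 311 days from September 16, 1998.
September has 30 days, so 30 − 16 = 14 days remain after September 16, 1998; 311 − 14 = 297 left.
October 1998 has 31 days: 297 − 31 = 266 left.
November 1998 has 30 days: 266 − 30 = 236 left.
December 1998 has 31 days: 236 − 31 = 205 left.
January 1999 has 31 days: 205 − 31 = 174 left.
February 1999 has 28 days (1999 is not a leap year): 174 − 28 = 146 left.
March 1999 has 31 days: 146 − 31 = 115 left.
April 1999 has 30 days: 115 − 30 = 85 left.
May 1999 has 31 days: 85 − 31 = 54 left.
June 1999 has 30 days: 54 − 30 = 24 left.
24 days into July 1999 → July 24, 1999.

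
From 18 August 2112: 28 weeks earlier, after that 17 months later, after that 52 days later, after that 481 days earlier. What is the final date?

Going back 28 weeks (= 196 days) from August 18, 2112:
Going back 18 days from August 18, 2112 reaches the end of the previous month; 196 − 18 = 178 left.
July 2112 has 31 days: 178 − 31 = 147 left.
June 2112 has 30 days: 147 − 30 = 117 left.
May 2112 has 31 days: 117 − 31 = 86 left.
April 2112 has 30 days: 86 − 30 = 56 left.
March 2112 has 31 days: 56 − 31 = 25 left.
February 2112 has 29 days; 29 − 25 = 4 → February 4, 2112.
Counting forward 17 months from February 4, 2112:
month 2 + 17 = 19, which is month 7 of year 2113 → July 2113.
Day 4 is valid in July, giving July 4, 2113.
Counting forward 52 days from July 4, 2113:
July has 31 days, so 31 − 4 = 27 days remain after July 4, 2113; 52 − 27 = 25 left.
25 days into August 2113 → August 25, 2113.
Counting back 481 days from August 25, 2113:
Going back 25 days from August 25, 2113 reaches the end of the previous month; 481 − 25 = 456 left.
July 2113 has 31 days: 456 − 31 = 425 left.
June 2113 has 30 days: 425 − 30 = 395 left.
May 2113 has 31 days: 395 − 31 = 364 left.
April 2113 has 30 days: 364 − 30 = 334 left.
March 2113 has 31 days: 334 − 31 = 303 left.
February 2113 has 28 days (2113 is not a leap year): 303 − 28 = 275 left.
January 2113 has 31 days: 275 − 31 = 244 left.
December 2112 has 31 days: 244 − 31 = 213 left.
November 2112 has 30 days: 213 − 30 = 183 left.
October 2112 has 31 days: 183 − 31 = 152 left.
September 2112 has 30 days: 152 − 30 = 122 left.
August 2112 has 31 days: 122 − 31 = 91 left.
July 2112 has 31 days: 91 − 31 = 60 left.
June 2112 has 30 days: 60 − 30 = 30 left.
May 2112 has 31 days; 31 − 30 = 1 → May 1, 2112.

May 1, 2112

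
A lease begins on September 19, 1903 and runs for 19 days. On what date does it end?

October 8, 1903

Advancing 19 days from September 19, 1903.
September has 30 days, so 30 − 19 = 11 days remain after September 19, 1903; 19 − 11 = 8 left.
8 days into October 1903 → October 8, 1903.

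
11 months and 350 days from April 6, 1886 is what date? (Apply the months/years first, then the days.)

Counting forward 11 months and 350 days from April 6, 1886: first the month/year part, then the days.
month 4 + 11 = 15, which is month 3 of year 1887 → March 1887.
Day 6 is valid in March, giving March 6, 1887.
Now add 350 days from March 6, 1887.
March has 31 days, so 31 − 6 = 25 days remain after March 6, 1887; 350 − 25 = 325 left.
April 1887 has 30 days: 325 − 30 = 295 left.
May 1887 has 31 days: 295 − 31 = 264 left.
June 1887 has 30 days: 264 − 30 = 234 left.
July 1887 has 31 days: 234 − 31 = 203 left.
August 1887 has 31 days: 203 − 31 = 172 left.
September 1887 has 30 days: 172 − 30 = 142 left.
October 1887 has 31 days: 142 − 31 = 111 left.
November 1887 has 30 days: 111 − 30 = 81 left.
December 1887 has 31 days: 81 − 31 = 50 left.
January 1888 has 31 days: 50 − 31 = 19 left.
19 days into February 1888 → February 19, 1888.

February 19, 1888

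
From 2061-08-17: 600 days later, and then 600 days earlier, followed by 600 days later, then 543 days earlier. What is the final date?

Adding 600 days from August 17, 2061:
August has 31 days, so 31 − 17 = 14 days remain after August 17, 2061; 600 − 14 = 586 left.
September 2061 has 30 days: 586 − 30 = 556 left.
October 2061 has 31 days: 556 − 31 = 525 left.
November 2061 has 30 days: 525 − 30 = 495 left.
December 2061 has 31 days: 495 − 31 = 464 left.
January 2062 has 31 days: 464 − 31 = 433 left.
February 2062 has 28 days (2062 is not a leap year): 433 − 28 = 405 left.
March 2062 has 31 days: 405 − 31 = 374 left.
April 2062 has 30 days: 374 − 30 = 344 left.
May 2062 has 31 days: 344 − 31 = 313 left.
June 2062 has 30 days: 313 − 30 = 283 left.
July 2062 has 31 days: 283 − 31 = 252 left.
August 2062 has 31 days: 252 − 31 = 221 left.
September 2062 has 30 days: 221 − 30 = 191 left.
October 2062 has 31 days: 191 − 31 = 160 left.
November 2062 has 30 days: 160 − 30 = 130 left.
December 2062 has 31 days: 130 − 31 = 99 left.
January 2063 has 31 days: 99 − 31 = 68 left.
February 2063 has 28 days (2063 is not a leap year): 68 − 28 = 40 left.
March 2063 has 31 days: 40 − 31 = 9 left.
9 days into April 2063 → April 9, 2063.
Counting back 600 days from April 9, 2063:
Going back 9 days from April 9, 2063 reaches the end of the previous month; 600 − 9 = 591 left.
March 2063 has 31 days: 591 − 31 = 560 left.
February 2063 has 28 days (2063 is not a leap year): 560 − 28 = 532 left.
January 2063 has 31 days: 532 − 31 = 501 left.
December 2062 has 31 days: 501 − 31 = 470 left.
November 2062 has 30 days: 470 − 30 = 440 left.
October 2062 has 31 days: 440 − 31 = 409 left.
September 2062 has 30 days: 409 − 30 = 379 left.
August 2062 has 31 days: 379 − 31 = 348 left.
July 2062 has 31 days: 348 − 31 = 317 left.
June 2062 has 30 days: 317 − 30 = 287 left.
May 2062 has 31 days: 287 − 31 = 256 left.
April 2062 has 30 days: 256 − 30 = 226 left.
March 2062 has 31 days: 226 − 31 = 195 left.
February 2062 has 28 days (2062 is not a leap year): 195 − 28 = 167 left.
January 2062 has 31 days: 167 − 31 = 136 left.
December 2061 has 31 days: 136 − 31 = 105 left.
November 2061 has 30 days: 105 − 30 = 75 left.
October 2061 has 31 days: 75 − 31 = 44 left.
September 2061 has 30 days: 44 − 30 = 14 left.
August 2061 has 31 days; 31 − 14 = 17 → August 17, 2061.
Adding 600 days from August 17, 2061:
August has 31 days, so 31 − 17 = 14 days remain after August 17, 2061; 600 − 14 = 586 left.
September 2061 has 30 days: 586 − 30 = 556 left.
October 2061 has 31 days: 556 − 31 = 525 left.
November 2061 has 30 days: 525 − 30 = 495 left.
December 2061 has 31 days: 495 − 31 = 464 left.
January 2062 has 31 days: 464 − 31 = 433 left.
February 2062 has 28 days (2062 is not a leap year): 433 − 28 = 405 left.
March 2062 has 31 days: 405 − 31 = 374 left.
April 2062 has 30 days: 374 − 30 = 344 left.
May 2062 has 31 days: 344 − 31 = 313 left.
June 2062 has 30 days: 313 − 30 = 283 left.
July 2062 has 31 days: 283 − 31 = 252 left.
August 2062 has 31 days: 252 − 31 = 221 left.
September 2062 has 30 days: 221 − 30 = 191 left.
October 2062 has 31 days: 191 − 31 = 160 left.
November 2062 has 30 days: 160 − 30 = 130 left.
December 2062 has 31 days: 130 − 31 = 99 left.
January 2063 has 31 days: 99 − 31 = 68 left.
February 2063 has 28 days (2063 is not a leap year): 68 − 28 = 40 left.
March 2063 has 31 days: 40 − 31 = 9 left.
9 days into April 2063 → April 9, 2063.
Going back 543 days from April 9, 2063:
Going back 9 days from April 9, 2063 reaches the end of the previous month; 543 − 9 = 534 left.
March 2063 has 31 days: 534 − 31 = 503 left.
February 2063 has 28 days (2063 is not a leap year): 503 − 28 = 475 left.
January 2063 has 31 days: 475 − 31 = 444 left.
December 2062 has 31 days: 444 − 31 = 413 left.
November 2062 has 30 days: 413 − 30 = 383 left.
October 2062 has 31 days: 383 − 31 = 352 left.
September 2062 has 30 days: 352 − 30 = 322 left.
August 2062 has 31 days: 322 − 31 = 291 left.
July 2062 has 31 days: 291 − 31 = 260 left.
June 2062 has 30 days: 260 − 30 = 230 left.
May 2062 has 31 days: 230 − 31 = 199 left.
April 2062 has 30 days: 199 − 30 = 169 left.
March 2062 has 31 days: 169 − 31 = 138 left.
February 2062 has 28 days (2062 is not a leap year): 138 − 28 = 110 left.
January 2062 has 31 days: 110 − 31 = 79 left.
December 2061 has 31 days: 79 − 31 = 48 left.
November 2061 has 30 days: 48 − 30 = 18 left.
October 2061 has 31 days; 31 − 18 = 13 → October 13, 2061.

October 13, 2061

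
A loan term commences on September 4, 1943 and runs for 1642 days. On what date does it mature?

March 3, 1948

Advancing 1642 days from September 4, 1943.
September has 30 days, so 30 − 4 = 26 days remain after September 4, 1943; 1642 − 26 = 1616 left.
October 1943 has 31 days: 1616 − 31 = 1585 left.
November 1943 has 30 days: 1585 − 30 = 1555 left.
December 1943 has 31 days: 1555 − 31 = 1524 left.
January 1944 has 31 days: 1524 − 31 = 1493 left.
February 1944 has 29 days (1944 is a leap year): 1493 − 29 = 1464 left.
March 1944 has 31 days: 1464 − 31 = 1433 left.
April 1944 has 30 days: 1433 − 30 = 1403 left.
May 1944 has 31 days: 1403 − 31 = 1372 left.
June 1944 has 30 days: 1372 − 30 = 1342 left.
July 1944 has 31 days: 1342 − 31 = 1311 left.
August 1944 has 31 days: 1311 − 31 = 1280 left.
September 1944 has 30 days: 1280 − 30 = 1250 left.
October 1944 has 31 days: 1250 − 31 = 1219 left.
November 1944 has 30 days: 1219 − 30 = 1189 left.
December 1944 has 31 days: 1189 − 31 = 1158 left.
January 1945 has 31 days: 1158 − 31 = 1127 left.
February 1945 has 28 days (1945 is not a leap year): 1127 − 28 = 1099 left.
March 1945 has 31 days: 1099 − 31 = 1068 left.
April 1945 has 30 days: 1068 − 30 = 1038 left.
May 1945 has 31 days: 1038 − 31 = 1007 left.
June 1945 has 30 days: 1007 − 30 = 977 left.
July 1945 has 31 days: 977 − 31 = 946 left.
August 1945 has 31 days: 946 − 31 = 915 left.
September 1945 has 30 days: 915 − 30 = 885 left.
October 1945 has 31 days: 885 − 31 = 854 left.
November 1945 has 30 days: 854 − 30 = 824 left.
December 1945 has 31 days: 824 − 31 = 793 left.
January 1946 has 31 days: 793 − 31 = 762 left.
February 1946 has 28 days (1946 is not a leap year): 762 − 28 = 734 left.
March 1946 has 31 days: 734 − 31 = 703 left.
April 1946 has 30 days: 703 − 30 = 673 left.
May 1946 has 31 days: 673 − 31 = 642 left.
June 1946 has 30 days: 642 − 30 = 612 left.
July 1946 has 31 days: 612 − 31 = 581 left.
August 1946 has 31 days: 581 − 31 = 550 left.
September 1946 has 30 days: 550 − 30 = 520 left.
October 1946 has 31 days: 520 − 31 = 489 left.
November 1946 has 30 days: 489 − 30 = 459 left.
December 1946 has 31 days: 459 − 31 = 428 left.
January 1947 has 31 days: 428 − 31 = 397 left.
February 1947 has 28 days (1947 is not a leap year): 397 − 28 = 369 left.
March 1947 has 31 days: 369 − 31 = 338 left.
April 1947 has 30 days: 338 − 30 = 308 left.
May 1947 has 31 days: 308 − 31 = 277 left.
June 1947 has 30 days: 277 − 30 = 247 left.
July 1947 has 31 days: 247 − 31 = 216 left.
August 1947 has 31 days: 216 − 31 = 185 left.
September 1947 has 30 days: 185 − 30 = 155 left.
October 1947 has 31 days: 155 − 31 = 124 left.
November 1947 has 30 days: 124 − 30 = 94 left.
December 1947 has 31 days: 94 − 31 = 63 left.
January 1948 has 31 days: 63 − 31 = 32 left.
February 1948 has 29 days (1948 is a leap year): 32 − 29 = 3 left.
3 days into March 1948 → March 3, 1948.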